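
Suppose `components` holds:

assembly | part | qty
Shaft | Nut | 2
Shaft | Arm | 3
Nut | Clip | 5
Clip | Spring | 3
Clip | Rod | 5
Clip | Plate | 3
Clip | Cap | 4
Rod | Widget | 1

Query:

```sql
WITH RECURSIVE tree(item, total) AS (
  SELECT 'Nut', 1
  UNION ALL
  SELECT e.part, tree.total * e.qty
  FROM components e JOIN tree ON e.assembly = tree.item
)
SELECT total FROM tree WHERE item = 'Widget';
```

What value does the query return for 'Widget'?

25

Base: (Nut, total=1).
Iteration 1: components of {Nut} -> Clip = 1*5 = 5.
Iteration 2: components of {Clip} -> Cap = 5*4 = 20, Plate = 5*3 = 15, Rod = 5*5 = 25, Spring = 5*3 = 15.
Iteration 3: components of {Cap,Plate,Rod,Spring} -> Widget = 25*1 = 25.
Iteration 4: no further components; recursion stops.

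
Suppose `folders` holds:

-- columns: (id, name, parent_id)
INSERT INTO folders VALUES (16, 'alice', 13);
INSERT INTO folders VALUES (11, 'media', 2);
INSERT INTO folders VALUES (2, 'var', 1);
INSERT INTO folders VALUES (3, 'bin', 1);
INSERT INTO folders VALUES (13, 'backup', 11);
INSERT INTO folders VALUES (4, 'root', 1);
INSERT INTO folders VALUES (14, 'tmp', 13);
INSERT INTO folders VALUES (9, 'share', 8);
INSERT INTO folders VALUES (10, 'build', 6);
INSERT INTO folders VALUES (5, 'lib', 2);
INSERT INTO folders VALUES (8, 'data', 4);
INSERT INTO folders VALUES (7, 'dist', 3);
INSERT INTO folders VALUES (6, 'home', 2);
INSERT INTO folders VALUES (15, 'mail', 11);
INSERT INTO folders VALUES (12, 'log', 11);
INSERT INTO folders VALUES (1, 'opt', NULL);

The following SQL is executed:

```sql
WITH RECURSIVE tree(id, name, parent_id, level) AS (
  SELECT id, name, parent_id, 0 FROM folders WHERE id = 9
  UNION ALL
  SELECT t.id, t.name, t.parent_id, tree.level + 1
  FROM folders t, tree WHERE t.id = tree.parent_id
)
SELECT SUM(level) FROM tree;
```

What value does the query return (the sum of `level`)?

6

Base: id=9 (share), parent_id=8, level 0.
Iteration 1: join on id=8 -> data (id 8, parent_id=4, level 1).
Iteration 2: join on id=4 -> root (id 4, parent_id=1, level 2).
Iteration 3: join on id=1 -> opt (id 1, parent_id=NULL, level 3).
Iteration 4: parent_id is NULL; no match; recursion stops.
SUM(level) = 0 + 1 + 2 + 3 = 6.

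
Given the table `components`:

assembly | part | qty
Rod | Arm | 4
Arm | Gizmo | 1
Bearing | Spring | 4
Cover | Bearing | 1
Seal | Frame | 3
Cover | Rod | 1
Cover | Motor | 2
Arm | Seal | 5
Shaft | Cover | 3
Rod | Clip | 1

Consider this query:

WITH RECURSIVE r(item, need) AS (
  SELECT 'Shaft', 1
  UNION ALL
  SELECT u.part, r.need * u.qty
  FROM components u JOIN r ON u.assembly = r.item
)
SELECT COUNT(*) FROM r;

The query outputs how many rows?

Base: (Shaft, need=1).
Iteration 1: components of {Shaft} -> Cover = 1*3 = 3.
Iteration 2: components of {Cover} -> Bearing = 3*1 = 3, Motor = 3*2 = 6, Rod = 3*1 = 3.
Iteration 3: components of {Bearing,Motor,Rod} -> Arm = 3*4 = 12, Clip = 3*1 = 3, Spring = 3*4 = 12.
Iteration 4: components of {Arm,Clip,Spring} -> Gizmo = 12*1 = 12, Seal = 12*5 = 60.
Iteration 5: components of {Gizmo,Seal} -> Frame = 60*3 = 180.
Iteration 6: no further components; recursion stops.
Total rows emitted: 11.

11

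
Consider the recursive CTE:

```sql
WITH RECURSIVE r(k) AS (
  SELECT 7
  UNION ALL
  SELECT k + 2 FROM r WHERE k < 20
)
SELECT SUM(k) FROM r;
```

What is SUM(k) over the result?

Base: k=7.
Iteration 1: 7 < 20 holds -> k = 7 + 2 = 9.
Iteration 2: 9 < 20 holds -> k = 9 + 2 = 11.
Iteration 3: 11 < 20 holds -> k = 11 + 2 = 13.
Iteration 4: 13 < 20 holds -> k = 13 + 2 = 15.
Iteration 5: 15 < 20 holds -> k = 15 + 2 = 17.
Iteration 6: 17 < 20 holds -> k = 17 + 2 = 19.
Iteration 7: 19 < 20 holds -> k = 19 + 2 = 21.
Iteration 8: 21 < 20 fails; recursion stops.
SUM(k) = 7 + 9 + 11 + 13 + 15 + 17 + 19 + 21 = 112.

112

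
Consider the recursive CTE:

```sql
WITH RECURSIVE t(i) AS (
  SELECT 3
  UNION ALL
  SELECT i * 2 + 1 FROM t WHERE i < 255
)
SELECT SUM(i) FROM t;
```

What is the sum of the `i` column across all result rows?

Base: i=3.
Iteration 1: 3 < 255 holds -> i = 3 * 2 + 1 = 7.
Iteration 2: 7 < 255 holds -> i = 7 * 2 + 1 = 15.
Iteration 3: 15 < 255 holds -> i = 15 * 2 + 1 = 31.
Iteration 4: 31 < 255 holds -> i = 31 * 2 + 1 = 63.
Iteration 5: 63 < 255 holds -> i = 63 * 2 + 1 = 127.
Iteration 6: 127 < 255 holds -> i = 127 * 2 + 1 = 255.
Iteration 7: 255 < 255 fails; recursion stops.
SUM(i) = 3 + 7 + 15 + 31 + 63 + 127 + 255 = 501.

501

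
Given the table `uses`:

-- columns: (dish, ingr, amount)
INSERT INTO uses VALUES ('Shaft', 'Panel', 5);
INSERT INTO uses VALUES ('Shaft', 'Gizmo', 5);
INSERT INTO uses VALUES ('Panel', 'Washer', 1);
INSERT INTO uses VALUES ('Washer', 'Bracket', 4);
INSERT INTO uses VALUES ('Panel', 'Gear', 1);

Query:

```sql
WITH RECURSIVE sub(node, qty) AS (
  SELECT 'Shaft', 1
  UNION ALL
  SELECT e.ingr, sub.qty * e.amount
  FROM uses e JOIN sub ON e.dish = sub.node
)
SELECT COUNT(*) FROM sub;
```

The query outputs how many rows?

6

Base: (Shaft, qty=1).
Iteration 1: components of {Shaft} -> Gizmo = 1*5 = 5, Panel = 1*5 = 5.
Iteration 2: components of {Gizmo,Panel} -> Gear = 5*1 = 5, Washer = 5*1 = 5.
Iteration 3: components of {Gear,Washer} -> Bracket = 5*4 = 20.
Iteration 4: no further components; recursion stops.
Total rows emitted: 6.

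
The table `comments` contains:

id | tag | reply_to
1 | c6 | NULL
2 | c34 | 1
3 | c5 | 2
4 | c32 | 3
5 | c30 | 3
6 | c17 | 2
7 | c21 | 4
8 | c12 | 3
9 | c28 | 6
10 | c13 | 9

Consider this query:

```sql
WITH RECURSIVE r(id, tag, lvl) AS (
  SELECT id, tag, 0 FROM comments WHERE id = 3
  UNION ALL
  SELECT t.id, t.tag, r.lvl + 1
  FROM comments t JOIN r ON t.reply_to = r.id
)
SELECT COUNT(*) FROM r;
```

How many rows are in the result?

Base: id=3 (c5) at lvl 0.
Iteration 1: rows with reply_to in {3} -> c32 (id 4, lvl 1), c30 (id 5, lvl 1), c12 (id 8, lvl 1).
Iteration 2: rows with reply_to in {4,5,8} -> c21 (id 7, lvl 2).
Iteration 3: no rows with reply_to in {7}; recursion stops.
Total rows emitted: 5.

5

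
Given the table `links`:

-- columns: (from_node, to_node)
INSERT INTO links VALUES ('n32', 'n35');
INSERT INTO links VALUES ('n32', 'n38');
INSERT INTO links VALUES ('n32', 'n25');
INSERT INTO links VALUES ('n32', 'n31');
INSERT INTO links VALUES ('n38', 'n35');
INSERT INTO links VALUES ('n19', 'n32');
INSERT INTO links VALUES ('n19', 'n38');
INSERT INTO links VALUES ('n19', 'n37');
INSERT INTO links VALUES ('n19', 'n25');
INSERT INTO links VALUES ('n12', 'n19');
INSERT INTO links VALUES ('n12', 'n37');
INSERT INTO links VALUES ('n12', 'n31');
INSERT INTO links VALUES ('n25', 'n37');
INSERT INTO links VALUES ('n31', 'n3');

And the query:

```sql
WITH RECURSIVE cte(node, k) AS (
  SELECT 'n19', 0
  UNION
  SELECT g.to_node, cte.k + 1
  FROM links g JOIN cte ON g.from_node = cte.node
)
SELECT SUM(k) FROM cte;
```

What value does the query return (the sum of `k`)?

Base: (n19, k=0).
Iteration 1: edges from {n19} -> (n25, k=1), (n32, k=1), (n37, k=1), (n38, k=1).
Iteration 2: edges from {n25,n32,n37,n38} -> (n25, k=2), (n31, k=2), (n35, k=2), (n37, k=2), (n38, k=2). [UNION drops 1 duplicate row(s)]
Iteration 3: edges from {n25,n31,n35,n37,n38} -> (n3, k=3), (n35, k=3), (n37, k=3).
Iteration 4: no outgoing edges from {n3,n35,n37}; recursion stops.
SUM(k) = 0 + 1 + 1 + 1 + 1 + 2 + 2 + 2 + 2 + 2 + 3 + 3 + 3 = 23.

23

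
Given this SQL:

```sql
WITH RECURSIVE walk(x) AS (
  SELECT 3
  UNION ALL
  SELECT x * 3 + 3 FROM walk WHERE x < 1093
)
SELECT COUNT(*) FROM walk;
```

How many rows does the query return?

Base: x=3.
Iteration 1: 3 < 1093 holds -> x = 3 * 3 + 3 = 12.
Iteration 2: 12 < 1093 holds -> x = 12 * 3 + 3 = 39.
Iteration 3: 39 < 1093 holds -> x = 39 * 3 + 3 = 120.
Iteration 4: 120 < 1093 holds -> x = 120 * 3 + 3 = 363.
Iteration 5: 363 < 1093 holds -> x = 363 * 3 + 3 = 1092.
Iteration 6: 1092 < 1093 holds -> x = 1092 * 3 + 3 = 3279.
Iteration 7: 3279 < 1093 fails; recursion stops.
Total rows emitted: 7.

7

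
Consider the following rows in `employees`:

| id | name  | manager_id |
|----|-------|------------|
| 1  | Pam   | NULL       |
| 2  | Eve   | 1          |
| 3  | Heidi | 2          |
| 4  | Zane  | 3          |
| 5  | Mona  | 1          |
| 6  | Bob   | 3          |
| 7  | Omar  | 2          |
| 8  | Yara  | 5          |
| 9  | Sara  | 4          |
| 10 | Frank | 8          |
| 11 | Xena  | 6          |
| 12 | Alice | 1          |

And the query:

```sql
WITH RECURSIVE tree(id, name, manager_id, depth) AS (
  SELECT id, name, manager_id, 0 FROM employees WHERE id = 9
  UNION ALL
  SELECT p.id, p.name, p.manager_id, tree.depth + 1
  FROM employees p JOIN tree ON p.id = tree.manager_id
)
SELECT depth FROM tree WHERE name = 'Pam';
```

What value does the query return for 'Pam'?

Base: id=9 (Sara), manager_id=4, depth 0.
Iteration 1: join on id=4 -> Zane (id 4, manager_id=3, depth 1).
Iteration 2: join on id=3 -> Heidi (id 3, manager_id=2, depth 2).
Iteration 3: join on id=2 -> Eve (id 2, manager_id=1, depth 3).
Iteration 4: join on id=1 -> Pam (id 1, manager_id=NULL, depth 4).
Iteration 5: manager_id is NULL; no match; recursion stops.

4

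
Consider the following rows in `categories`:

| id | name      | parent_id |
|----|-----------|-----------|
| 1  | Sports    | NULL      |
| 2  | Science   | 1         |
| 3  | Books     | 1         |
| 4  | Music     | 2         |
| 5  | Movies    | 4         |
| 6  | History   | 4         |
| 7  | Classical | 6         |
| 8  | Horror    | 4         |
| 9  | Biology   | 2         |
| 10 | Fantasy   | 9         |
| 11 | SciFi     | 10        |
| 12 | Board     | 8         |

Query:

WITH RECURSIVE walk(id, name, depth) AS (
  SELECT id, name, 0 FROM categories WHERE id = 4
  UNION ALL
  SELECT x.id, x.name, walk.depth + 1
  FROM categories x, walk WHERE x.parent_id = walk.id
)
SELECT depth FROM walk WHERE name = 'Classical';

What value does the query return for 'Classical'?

2

Base: id=4 (Music) at depth 0.
Iteration 1: rows with parent_id in {4} -> Movies (id 5, depth 1), History (id 6, depth 1), Horror (id 8, depth 1).
Iteration 2: rows with parent_id in {5,6,8} -> Classical (id 7, depth 2), Board (id 12, depth 2).
Iteration 3: no rows with parent_id in {7,12}; recursion stops.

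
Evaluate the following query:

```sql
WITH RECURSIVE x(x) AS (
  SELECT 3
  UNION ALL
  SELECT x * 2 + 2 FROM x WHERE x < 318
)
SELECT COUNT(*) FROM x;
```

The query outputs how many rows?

Base: x=3.
Iteration 1: 3 < 318 holds -> x = 3 * 2 + 2 = 8.
Iteration 2: 8 < 318 holds -> x = 8 * 2 + 2 = 18.
Iteration 3: 18 < 318 holds -> x = 18 * 2 + 2 = 38.
Iteration 4: 38 < 318 holds -> x = 38 * 2 + 2 = 78.
Iteration 5: 78 < 318 holds -> x = 78 * 2 + 2 = 158.
Iteration 6: 158 < 318 holds -> x = 158 * 2 + 2 = 318.
Iteration 7: 318 < 318 fails; recursion stops.
Total rows emitted: 7.

7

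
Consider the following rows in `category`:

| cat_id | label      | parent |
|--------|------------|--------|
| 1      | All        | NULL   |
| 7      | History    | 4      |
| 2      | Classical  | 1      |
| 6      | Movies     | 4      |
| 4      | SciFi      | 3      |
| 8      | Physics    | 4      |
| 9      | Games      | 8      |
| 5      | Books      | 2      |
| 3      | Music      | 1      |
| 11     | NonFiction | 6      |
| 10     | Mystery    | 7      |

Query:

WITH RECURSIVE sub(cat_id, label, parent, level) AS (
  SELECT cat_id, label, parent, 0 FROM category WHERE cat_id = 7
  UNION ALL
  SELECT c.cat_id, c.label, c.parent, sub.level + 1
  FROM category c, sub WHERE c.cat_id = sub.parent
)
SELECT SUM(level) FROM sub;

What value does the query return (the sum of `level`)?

6

Base: cat_id=7 (History), parent=4, level 0.
Iteration 1: join on cat_id=4 -> SciFi (id 4, parent=3, level 1).
Iteration 2: join on cat_id=3 -> Music (id 3, parent=1, level 2).
Iteration 3: join on cat_id=1 -> All (id 1, parent=NULL, level 3).
Iteration 4: parent is NULL; no match; recursion stops.
SUM(level) = 0 + 1 + 2 + 3 = 6.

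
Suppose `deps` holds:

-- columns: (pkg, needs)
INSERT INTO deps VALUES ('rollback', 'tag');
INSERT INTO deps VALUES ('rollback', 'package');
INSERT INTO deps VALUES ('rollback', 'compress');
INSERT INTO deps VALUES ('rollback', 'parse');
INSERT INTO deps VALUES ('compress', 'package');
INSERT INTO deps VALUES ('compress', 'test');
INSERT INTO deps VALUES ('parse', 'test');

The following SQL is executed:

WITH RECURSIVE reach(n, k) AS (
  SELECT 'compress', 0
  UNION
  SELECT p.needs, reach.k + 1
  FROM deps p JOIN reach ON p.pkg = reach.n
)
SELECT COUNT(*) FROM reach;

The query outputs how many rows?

3

Base: (compress, k=0).
Iteration 1: edges from {compress} -> (package, k=1), (test, k=1).
Iteration 2: no outgoing edges from {package,test}; recursion stops.
Total rows emitted: 3.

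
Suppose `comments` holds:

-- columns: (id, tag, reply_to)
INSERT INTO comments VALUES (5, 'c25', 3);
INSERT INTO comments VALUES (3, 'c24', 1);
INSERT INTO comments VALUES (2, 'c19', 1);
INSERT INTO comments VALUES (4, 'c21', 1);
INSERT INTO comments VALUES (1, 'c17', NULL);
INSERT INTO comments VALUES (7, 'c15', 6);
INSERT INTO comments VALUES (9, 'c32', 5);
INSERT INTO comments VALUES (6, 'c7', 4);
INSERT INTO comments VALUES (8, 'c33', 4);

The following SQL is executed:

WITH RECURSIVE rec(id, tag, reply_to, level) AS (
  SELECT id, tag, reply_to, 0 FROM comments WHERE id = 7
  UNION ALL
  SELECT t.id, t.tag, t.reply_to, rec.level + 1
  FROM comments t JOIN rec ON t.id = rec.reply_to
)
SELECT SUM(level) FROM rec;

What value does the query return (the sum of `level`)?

6

Base: id=7 (c15), reply_to=6, level 0.
Iteration 1: join on id=6 -> c7 (id 6, reply_to=4, level 1).
Iteration 2: join on id=4 -> c21 (id 4, reply_to=1, level 2).
Iteration 3: join on id=1 -> c17 (id 1, reply_to=NULL, level 3).
Iteration 4: reply_to is NULL; no match; recursion stops.
SUM(level) = 0 + 1 + 2 + 3 = 6.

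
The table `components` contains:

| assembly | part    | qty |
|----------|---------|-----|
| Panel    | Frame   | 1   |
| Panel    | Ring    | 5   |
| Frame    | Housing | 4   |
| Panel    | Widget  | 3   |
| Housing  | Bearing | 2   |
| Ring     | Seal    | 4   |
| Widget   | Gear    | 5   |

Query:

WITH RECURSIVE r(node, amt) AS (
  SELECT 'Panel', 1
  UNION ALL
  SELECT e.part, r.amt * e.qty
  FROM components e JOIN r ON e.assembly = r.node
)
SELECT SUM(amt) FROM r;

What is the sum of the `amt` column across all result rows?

Base: (Panel, amt=1).
Iteration 1: components of {Panel} -> Frame = 1*1 = 1, Ring = 1*5 = 5, Widget = 1*3 = 3.
Iteration 2: components of {Frame,Ring,Widget} -> Gear = 3*5 = 15, Housing = 1*4 = 4, Seal = 5*4 = 20.
Iteration 3: components of {Gear,Housing,Seal} -> Bearing = 4*2 = 8.
Iteration 4: no further components; recursion stops.
SUM(amt) = 1 + 1 + 5 + 3 + 4 + 20 + 15 + 8 = 57.

57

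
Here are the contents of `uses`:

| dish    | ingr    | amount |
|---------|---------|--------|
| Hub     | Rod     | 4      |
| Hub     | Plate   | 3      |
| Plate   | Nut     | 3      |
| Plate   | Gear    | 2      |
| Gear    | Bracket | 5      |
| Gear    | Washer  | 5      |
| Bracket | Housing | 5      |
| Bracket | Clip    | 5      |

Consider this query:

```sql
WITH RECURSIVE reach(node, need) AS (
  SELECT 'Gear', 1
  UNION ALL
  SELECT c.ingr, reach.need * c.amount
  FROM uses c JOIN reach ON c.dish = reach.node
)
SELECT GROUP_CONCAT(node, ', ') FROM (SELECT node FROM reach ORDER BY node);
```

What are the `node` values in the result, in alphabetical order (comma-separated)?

Base: (Gear, need=1).
Iteration 1: components of {Gear} -> Bracket = 1*5 = 5, Washer = 1*5 = 5.
Iteration 2: components of {Bracket,Washer} -> Clip = 5*5 = 25, Housing = 5*5 = 25.
Iteration 3: no further components; recursion stops.

Bracket, Clip, Gear, Housing, Washer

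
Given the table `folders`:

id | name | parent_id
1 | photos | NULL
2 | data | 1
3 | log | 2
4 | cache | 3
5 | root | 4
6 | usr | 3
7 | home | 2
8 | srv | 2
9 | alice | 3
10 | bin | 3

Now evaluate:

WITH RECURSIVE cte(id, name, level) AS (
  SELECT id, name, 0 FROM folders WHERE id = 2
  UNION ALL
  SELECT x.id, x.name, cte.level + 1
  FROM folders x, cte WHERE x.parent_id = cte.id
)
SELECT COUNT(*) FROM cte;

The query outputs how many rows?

Base: id=2 (data) at level 0.
Iteration 1: rows with parent_id in {2} -> log (id 3, level 1), home (id 7, level 1), srv (id 8, level 1).
Iteration 2: rows with parent_id in {3,7,8} -> cache (id 4, level 2), usr (id 6, level 2), alice (id 9, level 2), bin (id 10, level 2).
Iteration 3: rows with parent_id in {4,6,9,10} -> root (id 5, level 3).
Iteration 4: no rows with parent_id in {5}; recursion stops.
Total rows emitted: 9.

9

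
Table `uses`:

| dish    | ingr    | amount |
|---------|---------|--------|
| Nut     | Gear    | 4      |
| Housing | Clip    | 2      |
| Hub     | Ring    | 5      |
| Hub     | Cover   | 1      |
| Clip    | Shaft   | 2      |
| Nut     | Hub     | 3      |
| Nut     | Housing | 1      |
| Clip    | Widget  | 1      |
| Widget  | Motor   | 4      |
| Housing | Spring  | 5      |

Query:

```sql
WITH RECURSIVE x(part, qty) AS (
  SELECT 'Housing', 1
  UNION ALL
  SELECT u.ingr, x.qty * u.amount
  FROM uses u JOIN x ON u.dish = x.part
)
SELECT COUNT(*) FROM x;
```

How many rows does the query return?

Base: (Housing, qty=1).
Iteration 1: components of {Housing} -> Clip = 1*2 = 2, Spring = 1*5 = 5.
Iteration 2: components of {Clip,Spring} -> Shaft = 2*2 = 4, Widget = 2*1 = 2.
Iteration 3: components of {Shaft,Widget} -> Motor = 2*4 = 8.
Iteration 4: no further components; recursion stops.
Total rows emitted: 6.

6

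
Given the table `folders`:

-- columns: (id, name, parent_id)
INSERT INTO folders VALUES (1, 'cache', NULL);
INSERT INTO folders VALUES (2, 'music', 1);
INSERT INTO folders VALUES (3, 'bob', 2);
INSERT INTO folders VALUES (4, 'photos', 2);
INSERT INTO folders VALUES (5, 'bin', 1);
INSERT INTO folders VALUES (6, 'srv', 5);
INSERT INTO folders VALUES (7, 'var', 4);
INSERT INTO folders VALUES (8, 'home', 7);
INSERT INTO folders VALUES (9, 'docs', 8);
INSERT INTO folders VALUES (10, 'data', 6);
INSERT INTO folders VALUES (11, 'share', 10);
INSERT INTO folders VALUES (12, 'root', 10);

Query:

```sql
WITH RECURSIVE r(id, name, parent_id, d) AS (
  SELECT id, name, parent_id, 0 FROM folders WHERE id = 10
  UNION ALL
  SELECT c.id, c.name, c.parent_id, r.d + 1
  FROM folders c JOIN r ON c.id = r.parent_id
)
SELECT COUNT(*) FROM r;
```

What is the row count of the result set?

4

Base: id=10 (data), parent_id=6, d 0.
Iteration 1: join on id=6 -> srv (id 6, parent_id=5, d 1).
Iteration 2: join on id=5 -> bin (id 5, parent_id=1, d 2).
Iteration 3: join on id=1 -> cache (id 1, parent_id=NULL, d 3).
Iteration 4: parent_id is NULL; no match; recursion stops.
Total rows emitted: 4.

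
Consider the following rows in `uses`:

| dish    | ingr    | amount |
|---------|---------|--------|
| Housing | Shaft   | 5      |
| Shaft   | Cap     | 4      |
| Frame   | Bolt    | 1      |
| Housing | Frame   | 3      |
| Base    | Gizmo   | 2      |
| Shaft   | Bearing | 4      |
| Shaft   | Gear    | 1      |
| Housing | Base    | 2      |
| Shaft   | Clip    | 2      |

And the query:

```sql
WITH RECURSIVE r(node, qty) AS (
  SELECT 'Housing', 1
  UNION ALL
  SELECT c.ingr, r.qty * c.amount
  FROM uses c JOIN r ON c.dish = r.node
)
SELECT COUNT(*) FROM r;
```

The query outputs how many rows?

10

Base: (Housing, qty=1).
Iteration 1: components of {Housing} -> Base = 1*2 = 2, Frame = 1*3 = 3, Shaft = 1*5 = 5.
Iteration 2: components of {Base,Frame,Shaft} -> Bearing = 5*4 = 20, Bolt = 3*1 = 3, Cap = 5*4 = 20, Clip = 5*2 = 10, Gear = 5*1 = 5, Gizmo = 2*2 = 4.
Iteration 3: no further components; recursion stops.
Total rows emitted: 10.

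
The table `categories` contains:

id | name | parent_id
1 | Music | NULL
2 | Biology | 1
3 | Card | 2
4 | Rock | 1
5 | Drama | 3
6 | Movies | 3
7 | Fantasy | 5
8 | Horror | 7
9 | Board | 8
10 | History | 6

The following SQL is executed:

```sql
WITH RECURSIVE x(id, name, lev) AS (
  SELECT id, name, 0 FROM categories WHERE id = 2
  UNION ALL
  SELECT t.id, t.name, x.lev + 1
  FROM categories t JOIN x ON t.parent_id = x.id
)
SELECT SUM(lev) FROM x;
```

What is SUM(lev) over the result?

20

Base: id=2 (Biology) at lev 0.
Iteration 1: rows with parent_id in {2} -> Card (id 3, lev 1).
Iteration 2: rows with parent_id in {3} -> Drama (id 5, lev 2), Movies (id 6, lev 2).
Iteration 3: rows with parent_id in {5,6} -> Fantasy (id 7, lev 3), History (id 10, lev 3).
Iteration 4: rows with parent_id in {7,10} -> Horror (id 8, lev 4).
Iteration 5: rows with parent_id in {8} -> Board (id 9, lev 5).
Iteration 6: no rows with parent_id in {9}; recursion stops.
SUM(lev) = 0 + 1 + 2 + 2 + 3 + 3 + 4 + 5 = 20.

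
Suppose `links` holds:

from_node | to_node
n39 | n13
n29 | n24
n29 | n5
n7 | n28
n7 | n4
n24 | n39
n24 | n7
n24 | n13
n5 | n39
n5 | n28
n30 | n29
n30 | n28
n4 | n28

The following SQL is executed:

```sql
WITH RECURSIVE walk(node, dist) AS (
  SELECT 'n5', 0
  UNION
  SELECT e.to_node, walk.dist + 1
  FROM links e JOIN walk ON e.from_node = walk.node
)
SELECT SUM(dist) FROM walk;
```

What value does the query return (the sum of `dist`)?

4

Base: (n5, dist=0).
Iteration 1: edges from {n5} -> (n28, dist=1), (n39, dist=1).
Iteration 2: edges from {n28,n39} -> (n13, dist=2).
Iteration 3: no outgoing edges from {n13}; recursion stops.
SUM(dist) = 0 + 1 + 1 + 2 = 4.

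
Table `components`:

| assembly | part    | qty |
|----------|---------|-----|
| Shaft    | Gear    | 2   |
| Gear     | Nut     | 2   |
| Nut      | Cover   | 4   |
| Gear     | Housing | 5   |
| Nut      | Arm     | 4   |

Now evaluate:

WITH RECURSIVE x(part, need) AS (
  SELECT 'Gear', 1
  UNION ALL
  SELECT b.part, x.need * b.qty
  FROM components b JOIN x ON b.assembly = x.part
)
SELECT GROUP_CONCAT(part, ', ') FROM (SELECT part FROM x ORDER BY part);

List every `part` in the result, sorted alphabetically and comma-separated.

Base: (Gear, need=1).
Iteration 1: components of {Gear} -> Housing = 1*5 = 5, Nut = 1*2 = 2.
Iteration 2: components of {Housing,Nut} -> Arm = 2*4 = 8, Cover = 2*4 = 8.
Iteration 3: no further components; recursion stops.

Arm, Cover, Gear, Housing, Nut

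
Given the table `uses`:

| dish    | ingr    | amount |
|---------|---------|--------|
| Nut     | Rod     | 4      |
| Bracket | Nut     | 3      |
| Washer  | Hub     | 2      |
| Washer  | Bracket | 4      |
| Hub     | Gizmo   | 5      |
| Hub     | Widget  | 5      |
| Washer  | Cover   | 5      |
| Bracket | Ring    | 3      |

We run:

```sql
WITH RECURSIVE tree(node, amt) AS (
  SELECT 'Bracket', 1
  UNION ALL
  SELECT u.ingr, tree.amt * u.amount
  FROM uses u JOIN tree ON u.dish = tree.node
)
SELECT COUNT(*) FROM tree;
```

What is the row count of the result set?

4

Base: (Bracket, amt=1).
Iteration 1: components of {Bracket} -> Nut = 1*3 = 3, Ring = 1*3 = 3.
Iteration 2: components of {Nut,Ring} -> Rod = 3*4 = 12.
Iteration 3: no further components; recursion stops.
Total rows emitted: 4.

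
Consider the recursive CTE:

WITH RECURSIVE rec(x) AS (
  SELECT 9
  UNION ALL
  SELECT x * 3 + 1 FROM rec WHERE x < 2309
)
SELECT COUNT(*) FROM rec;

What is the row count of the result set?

7

Base: x=9.
Iteration 1: 9 < 2309 holds -> x = 9 * 3 + 1 = 28.
Iteration 2: 28 < 2309 holds -> x = 28 * 3 + 1 = 85.
Iteration 3: 85 < 2309 holds -> x = 85 * 3 + 1 = 256.
Iteration 4: 256 < 2309 holds -> x = 256 * 3 + 1 = 769.
Iteration 5: 769 < 2309 holds -> x = 769 * 3 + 1 = 2308.
Iteration 6: 2308 < 2309 holds -> x = 2308 * 3 + 1 = 6925.
Iteration 7: 6925 < 2309 fails; recursion stops.
Total rows emitted: 7.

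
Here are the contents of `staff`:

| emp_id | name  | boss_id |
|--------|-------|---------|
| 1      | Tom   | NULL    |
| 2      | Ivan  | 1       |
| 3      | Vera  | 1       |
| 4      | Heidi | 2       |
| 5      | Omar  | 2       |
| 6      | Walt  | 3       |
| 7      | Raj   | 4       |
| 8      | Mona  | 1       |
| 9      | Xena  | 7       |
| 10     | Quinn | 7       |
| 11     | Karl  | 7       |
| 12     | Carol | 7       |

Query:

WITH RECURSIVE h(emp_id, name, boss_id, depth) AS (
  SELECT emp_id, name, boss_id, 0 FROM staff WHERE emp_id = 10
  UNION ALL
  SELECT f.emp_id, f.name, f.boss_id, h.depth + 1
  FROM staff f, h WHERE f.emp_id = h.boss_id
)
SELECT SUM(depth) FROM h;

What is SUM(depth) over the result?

Base: emp_id=10 (Quinn), boss_id=7, depth 0.
Iteration 1: join on emp_id=7 -> Raj (id 7, boss_id=4, depth 1).
Iteration 2: join on emp_id=4 -> Heidi (id 4, boss_id=2, depth 2).
Iteration 3: join on emp_id=2 -> Ivan (id 2, boss_id=1, depth 3).
Iteration 4: join on emp_id=1 -> Tom (id 1, boss_id=NULL, depth 4).
Iteration 5: boss_id is NULL; no match; recursion stops.
SUM(depth) = 0 + 1 + 2 + 3 + 4 = 10.

10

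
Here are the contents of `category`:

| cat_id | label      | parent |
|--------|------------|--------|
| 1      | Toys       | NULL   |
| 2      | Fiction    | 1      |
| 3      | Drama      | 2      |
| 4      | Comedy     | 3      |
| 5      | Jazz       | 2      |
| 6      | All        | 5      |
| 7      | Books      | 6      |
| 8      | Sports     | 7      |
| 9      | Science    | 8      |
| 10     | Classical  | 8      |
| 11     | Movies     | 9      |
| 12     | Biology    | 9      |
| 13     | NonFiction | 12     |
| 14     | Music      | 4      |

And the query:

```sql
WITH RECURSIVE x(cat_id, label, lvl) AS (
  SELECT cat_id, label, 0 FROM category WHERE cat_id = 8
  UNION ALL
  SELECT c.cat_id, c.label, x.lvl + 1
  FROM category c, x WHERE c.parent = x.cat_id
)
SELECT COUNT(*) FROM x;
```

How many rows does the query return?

Base: cat_id=8 (Sports) at lvl 0.
Iteration 1: rows with parent in {8} -> Science (id 9, lvl 1), Classical (id 10, lvl 1).
Iteration 2: rows with parent in {9,10} -> Movies (id 11, lvl 2), Biology (id 12, lvl 2).
Iteration 3: rows with parent in {11,12} -> NonFiction (id 13, lvl 3).
Iteration 4: no rows with parent in {13}; recursion stops.
Total rows emitted: 6.

6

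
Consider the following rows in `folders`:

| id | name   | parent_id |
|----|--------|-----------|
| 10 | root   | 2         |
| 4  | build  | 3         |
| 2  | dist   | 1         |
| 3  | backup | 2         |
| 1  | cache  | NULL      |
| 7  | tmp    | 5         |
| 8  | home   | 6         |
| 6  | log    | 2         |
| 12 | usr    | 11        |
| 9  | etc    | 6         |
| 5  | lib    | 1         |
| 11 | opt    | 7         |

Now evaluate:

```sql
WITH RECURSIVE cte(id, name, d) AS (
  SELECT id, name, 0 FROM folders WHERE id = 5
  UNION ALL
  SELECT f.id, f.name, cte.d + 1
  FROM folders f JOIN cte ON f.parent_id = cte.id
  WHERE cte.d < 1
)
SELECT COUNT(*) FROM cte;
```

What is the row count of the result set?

Base: id=5 (lib) at d 0.
Iteration 1: rows with parent_id in {5} -> tmp (id 7, d 1).
Iteration 2: d < 1 fails for all current rows; recursion stops.
Total rows emitted: 2.

2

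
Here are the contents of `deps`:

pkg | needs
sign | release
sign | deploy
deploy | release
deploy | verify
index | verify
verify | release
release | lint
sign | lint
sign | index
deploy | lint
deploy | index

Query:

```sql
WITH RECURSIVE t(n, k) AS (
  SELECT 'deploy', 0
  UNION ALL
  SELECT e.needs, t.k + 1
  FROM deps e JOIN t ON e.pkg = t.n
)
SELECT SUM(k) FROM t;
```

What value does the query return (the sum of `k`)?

Base: (deploy, k=0).
Iteration 1: edges from {deploy} -> (index, k=1), (lint, k=1), (release, k=1), (verify, k=1).
Iteration 2: edges from {index,lint,release,verify} -> (lint, k=2), (release, k=2), (verify, k=2).
Iteration 3: edges from {lint,release,verify} -> (lint, k=3), (release, k=3).
Iteration 4: edges from {lint,release} -> (lint, k=4).
Iteration 5: no outgoing edges from {lint}; recursion stops.
SUM(k) = 0 + 1 + 1 + 1 + 1 + 2 + 2 + 2 + 3 + 3 + 4 = 20.

20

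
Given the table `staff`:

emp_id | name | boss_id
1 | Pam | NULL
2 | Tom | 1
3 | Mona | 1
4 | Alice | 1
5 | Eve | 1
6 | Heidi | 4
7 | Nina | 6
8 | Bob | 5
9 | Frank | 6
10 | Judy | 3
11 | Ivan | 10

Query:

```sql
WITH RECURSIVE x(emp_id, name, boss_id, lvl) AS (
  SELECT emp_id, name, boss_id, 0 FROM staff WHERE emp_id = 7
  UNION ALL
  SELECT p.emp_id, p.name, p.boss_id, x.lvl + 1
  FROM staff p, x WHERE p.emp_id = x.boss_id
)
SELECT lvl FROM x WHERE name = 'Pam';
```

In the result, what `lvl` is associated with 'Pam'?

3

Base: emp_id=7 (Nina), boss_id=6, lvl 0.
Iteration 1: join on emp_id=6 -> Heidi (id 6, boss_id=4, lvl 1).
Iteration 2: join on emp_id=4 -> Alice (id 4, boss_id=1, lvl 2).
Iteration 3: join on emp_id=1 -> Pam (id 1, boss_id=NULL, lvl 3).
Iteration 4: boss_id is NULL; no match; recursion stops.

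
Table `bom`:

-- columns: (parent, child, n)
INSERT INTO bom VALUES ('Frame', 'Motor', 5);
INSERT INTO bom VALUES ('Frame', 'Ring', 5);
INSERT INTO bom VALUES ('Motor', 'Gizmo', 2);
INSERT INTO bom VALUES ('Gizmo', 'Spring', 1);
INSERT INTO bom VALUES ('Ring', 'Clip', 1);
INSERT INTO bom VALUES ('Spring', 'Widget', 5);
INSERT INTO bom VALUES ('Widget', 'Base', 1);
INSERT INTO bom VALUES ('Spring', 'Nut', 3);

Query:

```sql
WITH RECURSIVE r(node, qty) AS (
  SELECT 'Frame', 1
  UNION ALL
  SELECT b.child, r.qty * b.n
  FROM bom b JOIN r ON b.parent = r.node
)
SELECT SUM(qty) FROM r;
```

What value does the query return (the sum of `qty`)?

166

Base: (Frame, qty=1).
Iteration 1: components of {Frame} -> Motor = 1*5 = 5, Ring = 1*5 = 5.
Iteration 2: components of {Motor,Ring} -> Clip = 5*1 = 5, Gizmo = 5*2 = 10.
Iteration 3: components of {Clip,Gizmo} -> Spring = 10*1 = 10.
Iteration 4: components of {Spring} -> Nut = 10*3 = 30, Widget = 10*5 = 50.
Iteration 5: components of {Nut,Widget} -> Base = 50*1 = 50.
Iteration 6: no further components; recursion stops.
SUM(qty) = 1 + 5 + 5 + 10 + 5 + 10 + 50 + 30 + 50 = 166.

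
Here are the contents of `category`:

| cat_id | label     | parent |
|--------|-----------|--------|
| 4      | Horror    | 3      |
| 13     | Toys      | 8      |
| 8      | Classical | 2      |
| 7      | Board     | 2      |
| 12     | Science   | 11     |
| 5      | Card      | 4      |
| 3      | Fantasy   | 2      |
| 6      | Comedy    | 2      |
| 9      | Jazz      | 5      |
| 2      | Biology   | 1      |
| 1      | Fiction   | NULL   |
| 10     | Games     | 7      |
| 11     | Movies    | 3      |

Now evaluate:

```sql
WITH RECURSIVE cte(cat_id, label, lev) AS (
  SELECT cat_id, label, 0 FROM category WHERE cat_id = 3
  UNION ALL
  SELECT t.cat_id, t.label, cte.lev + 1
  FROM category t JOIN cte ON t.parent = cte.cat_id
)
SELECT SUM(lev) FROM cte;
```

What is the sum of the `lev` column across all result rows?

9

Base: cat_id=3 (Fantasy) at lev 0.
Iteration 1: rows with parent in {3} -> Horror (id 4, lev 1), Movies (id 11, lev 1).
Iteration 2: rows with parent in {4,11} -> Card (id 5, lev 2), Science (id 12, lev 2).
Iteration 3: rows with parent in {5,12} -> Jazz (id 9, lev 3).
Iteration 4: no rows with parent in {9}; recursion stops.
SUM(lev) = 0 + 1 + 1 + 2 + 2 + 3 = 9.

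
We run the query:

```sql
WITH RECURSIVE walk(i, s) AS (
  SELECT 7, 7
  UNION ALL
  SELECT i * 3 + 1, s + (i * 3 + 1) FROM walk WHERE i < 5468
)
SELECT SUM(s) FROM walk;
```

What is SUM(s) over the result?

Base: i=7, s=7.
Iteration 1: 7 < 5468 holds -> i = 7 * 3 + 1 = 22, s = 7 + 22 = 29.
Iteration 2: 22 < 5468 holds -> i = 22 * 3 + 1 = 67, s = 29 + 67 = 96.
Iteration 3: 67 < 5468 holds -> i = 67 * 3 + 1 = 202, s = 96 + 202 = 298.
Iteration 4: 202 < 5468 holds -> i = 202 * 3 + 1 = 607, s = 298 + 607 = 905.
Iteration 5: 607 < 5468 holds -> i = 607 * 3 + 1 = 1822, s = 905 + 1822 = 2727.
Iteration 6: 1822 < 5468 holds -> i = 1822 * 3 + 1 = 5467, s = 2727 + 5467 = 8194.
Iteration 7: 5467 < 5468 holds -> i = 5467 * 3 + 1 = 16402, s = 8194 + 16402 = 24596.
Iteration 8: 16402 < 5468 fails; recursion stops.
SUM(s) = 7 + 29 + 96 + 298 + 905 + 2727 + 8194 + 24596 = 36852.

36852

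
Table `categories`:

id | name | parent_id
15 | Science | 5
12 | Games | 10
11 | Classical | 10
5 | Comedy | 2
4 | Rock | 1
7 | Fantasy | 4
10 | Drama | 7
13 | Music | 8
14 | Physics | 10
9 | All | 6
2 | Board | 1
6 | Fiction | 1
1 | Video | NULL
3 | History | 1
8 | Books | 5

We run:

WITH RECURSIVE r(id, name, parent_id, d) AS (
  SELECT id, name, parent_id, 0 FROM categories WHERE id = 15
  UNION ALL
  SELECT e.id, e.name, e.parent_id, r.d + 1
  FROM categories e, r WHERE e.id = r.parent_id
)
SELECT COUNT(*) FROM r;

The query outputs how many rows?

4

Base: id=15 (Science), parent_id=5, d 0.
Iteration 1: join on id=5 -> Comedy (id 5, parent_id=2, d 1).
Iteration 2: join on id=2 -> Board (id 2, parent_id=1, d 2).
Iteration 3: join on id=1 -> Video (id 1, parent_id=NULL, d 3).
Iteration 4: parent_id is NULL; no match; recursion stops.
Total rows emitted: 4.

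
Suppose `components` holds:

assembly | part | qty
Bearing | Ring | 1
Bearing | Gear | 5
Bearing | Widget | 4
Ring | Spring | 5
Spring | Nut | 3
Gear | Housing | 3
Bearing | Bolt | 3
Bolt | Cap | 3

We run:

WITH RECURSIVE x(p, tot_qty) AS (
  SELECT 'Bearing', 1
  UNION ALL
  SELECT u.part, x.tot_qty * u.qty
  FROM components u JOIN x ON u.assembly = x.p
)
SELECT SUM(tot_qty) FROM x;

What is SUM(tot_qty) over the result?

58

Base: (Bearing, tot_qty=1).
Iteration 1: components of {Bearing} -> Bolt = 1*3 = 3, Gear = 1*5 = 5, Ring = 1*1 = 1, Widget = 1*4 = 4.
Iteration 2: components of {Bolt,Gear,Ring,Widget} -> Cap = 3*3 = 9, Housing = 5*3 = 15, Spring = 1*5 = 5.
Iteration 3: components of {Cap,Housing,Spring} -> Nut = 5*3 = 15.
Iteration 4: no further components; recursion stops.
SUM(tot_qty) = 1 + 1 + 5 + 4 + 3 + 5 + 15 + 9 + 15 = 58.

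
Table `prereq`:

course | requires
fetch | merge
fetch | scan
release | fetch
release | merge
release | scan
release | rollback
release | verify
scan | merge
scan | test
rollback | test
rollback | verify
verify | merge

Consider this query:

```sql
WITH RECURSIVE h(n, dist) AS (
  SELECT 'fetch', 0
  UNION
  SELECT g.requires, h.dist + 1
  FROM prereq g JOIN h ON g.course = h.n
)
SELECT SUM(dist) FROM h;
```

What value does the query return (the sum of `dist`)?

Base: (fetch, dist=0).
Iteration 1: edges from {fetch} -> (merge, dist=1), (scan, dist=1).
Iteration 2: edges from {merge,scan} -> (merge, dist=2), (test, dist=2).
Iteration 3: no outgoing edges from {merge,test}; recursion stops.
SUM(dist) = 0 + 1 + 1 + 2 + 2 = 6.

6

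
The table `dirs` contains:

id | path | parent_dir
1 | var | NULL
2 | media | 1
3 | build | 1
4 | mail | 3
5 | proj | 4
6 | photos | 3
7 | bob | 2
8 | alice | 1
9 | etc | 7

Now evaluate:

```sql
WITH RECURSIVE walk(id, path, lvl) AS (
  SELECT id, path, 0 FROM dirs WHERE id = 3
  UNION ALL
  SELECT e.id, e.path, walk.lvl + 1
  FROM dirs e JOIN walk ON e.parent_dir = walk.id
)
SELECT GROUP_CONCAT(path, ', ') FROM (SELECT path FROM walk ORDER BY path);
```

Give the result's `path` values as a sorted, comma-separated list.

build, mail, photos, proj

Base: id=3 (build) at lvl 0.
Iteration 1: rows with parent_dir in {3} -> mail (id 4, lvl 1), photos (id 6, lvl 1).
Iteration 2: rows with parent_dir in {4,6} -> proj (id 5, lvl 2).
Iteration 3: no rows with parent_dir in {5}; recursion stops.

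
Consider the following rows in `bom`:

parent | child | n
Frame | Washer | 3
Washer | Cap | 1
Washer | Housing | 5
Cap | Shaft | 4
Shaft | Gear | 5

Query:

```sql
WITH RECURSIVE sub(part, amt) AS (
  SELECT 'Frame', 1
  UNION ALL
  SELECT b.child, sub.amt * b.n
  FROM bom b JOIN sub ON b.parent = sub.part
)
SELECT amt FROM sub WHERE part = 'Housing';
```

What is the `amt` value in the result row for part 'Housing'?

15

Base: (Frame, amt=1).
Iteration 1: components of {Frame} -> Washer = 1*3 = 3.
Iteration 2: components of {Washer} -> Cap = 3*1 = 3, Housing = 3*5 = 15.
Iteration 3: components of {Cap,Housing} -> Shaft = 3*4 = 12.
Iteration 4: components of {Shaft} -> Gear = 12*5 = 60.
Iteration 5: no further components; recursion stops.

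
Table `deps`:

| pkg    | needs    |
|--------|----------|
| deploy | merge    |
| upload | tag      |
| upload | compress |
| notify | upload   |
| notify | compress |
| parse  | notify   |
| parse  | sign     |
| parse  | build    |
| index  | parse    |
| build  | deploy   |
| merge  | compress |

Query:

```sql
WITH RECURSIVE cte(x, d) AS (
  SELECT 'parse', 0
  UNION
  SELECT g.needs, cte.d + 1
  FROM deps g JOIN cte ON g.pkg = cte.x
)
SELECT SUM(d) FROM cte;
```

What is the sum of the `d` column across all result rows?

Base: (parse, d=0).
Iteration 1: edges from {parse} -> (build, d=1), (notify, d=1), (sign, d=1).
Iteration 2: edges from {build,notify,sign} -> (compress, d=2), (deploy, d=2), (upload, d=2).
Iteration 3: edges from {compress,deploy,upload} -> (compress, d=3), (merge, d=3), (tag, d=3).
Iteration 4: edges from {compress,merge,tag} -> (compress, d=4).
Iteration 5: no outgoing edges from {compress}; recursion stops.
SUM(d) = 0 + 1 + 1 + 1 + 2 + 2 + 2 + 3 + 3 + 3 + 4 = 22.

22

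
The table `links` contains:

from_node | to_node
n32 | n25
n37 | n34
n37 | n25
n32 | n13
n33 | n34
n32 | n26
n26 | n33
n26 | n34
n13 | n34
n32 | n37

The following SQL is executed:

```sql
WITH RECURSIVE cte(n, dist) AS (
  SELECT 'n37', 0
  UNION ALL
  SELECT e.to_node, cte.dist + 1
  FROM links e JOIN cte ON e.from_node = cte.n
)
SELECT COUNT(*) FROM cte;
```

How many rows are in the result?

Base: (n37, dist=0).
Iteration 1: edges from {n37} -> (n25, dist=1), (n34, dist=1).
Iteration 2: no outgoing edges from {n25,n34}; recursion stops.
Total rows emitted: 3.

3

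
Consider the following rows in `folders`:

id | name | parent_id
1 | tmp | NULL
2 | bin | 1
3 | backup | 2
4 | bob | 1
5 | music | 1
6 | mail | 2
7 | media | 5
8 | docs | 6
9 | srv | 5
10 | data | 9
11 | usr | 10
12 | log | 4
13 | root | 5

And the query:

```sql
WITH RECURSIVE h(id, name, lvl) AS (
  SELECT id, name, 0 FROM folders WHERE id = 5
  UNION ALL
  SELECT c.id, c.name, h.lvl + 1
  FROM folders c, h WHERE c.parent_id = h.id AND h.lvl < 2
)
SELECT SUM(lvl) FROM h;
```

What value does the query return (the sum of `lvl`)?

5

Base: id=5 (music) at lvl 0.
Iteration 1: rows with parent_id in {5} -> media (id 7, lvl 1), srv (id 9, lvl 1), root (id 13, lvl 1).
Iteration 2: rows with parent_id in {7,9,13} -> data (id 10, lvl 2).
Iteration 3: lvl < 2 fails for all current rows; recursion stops.
SUM(lvl) = 0 + 1 + 1 + 1 + 2 = 5.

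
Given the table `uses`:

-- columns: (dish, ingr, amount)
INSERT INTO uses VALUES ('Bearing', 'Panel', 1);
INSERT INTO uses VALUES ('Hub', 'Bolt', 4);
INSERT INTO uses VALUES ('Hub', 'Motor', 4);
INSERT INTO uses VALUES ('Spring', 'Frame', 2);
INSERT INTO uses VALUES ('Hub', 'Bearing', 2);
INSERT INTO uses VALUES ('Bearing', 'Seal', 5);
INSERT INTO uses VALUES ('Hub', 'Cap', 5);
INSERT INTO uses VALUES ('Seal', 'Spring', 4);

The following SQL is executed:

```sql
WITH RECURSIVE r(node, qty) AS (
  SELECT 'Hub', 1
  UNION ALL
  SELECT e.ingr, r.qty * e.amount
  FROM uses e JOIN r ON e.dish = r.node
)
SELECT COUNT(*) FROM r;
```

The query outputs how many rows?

9

Base: (Hub, qty=1).
Iteration 1: components of {Hub} -> Bearing = 1*2 = 2, Bolt = 1*4 = 4, Cap = 1*5 = 5, Motor = 1*4 = 4.
Iteration 2: components of {Bearing,Bolt,Cap,Motor} -> Panel = 2*1 = 2, Seal = 2*5 = 10.
Iteration 3: components of {Panel,Seal} -> Spring = 10*4 = 40.
Iteration 4: components of {Spring} -> Frame = 40*2 = 80.
Iteration 5: no further components; recursion stops.
Total rows emitted: 9.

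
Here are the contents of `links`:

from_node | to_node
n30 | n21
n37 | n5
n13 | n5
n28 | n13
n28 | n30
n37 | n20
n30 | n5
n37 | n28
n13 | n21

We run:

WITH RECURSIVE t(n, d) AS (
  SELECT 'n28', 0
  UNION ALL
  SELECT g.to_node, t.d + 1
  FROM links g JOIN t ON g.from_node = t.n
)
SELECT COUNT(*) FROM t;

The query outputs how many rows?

Base: (n28, d=0).
Iteration 1: edges from {n28} -> (n13, d=1), (n30, d=1).
Iteration 2: edges from {n13,n30} -> (n21, d=2) x2, (n5, d=2) x2. [UNION ALL keeps all 4 new rows, including repeats]
Iteration 3: no outgoing edges from {n21,n5}; recursion stops.
Total rows emitted: 7.

7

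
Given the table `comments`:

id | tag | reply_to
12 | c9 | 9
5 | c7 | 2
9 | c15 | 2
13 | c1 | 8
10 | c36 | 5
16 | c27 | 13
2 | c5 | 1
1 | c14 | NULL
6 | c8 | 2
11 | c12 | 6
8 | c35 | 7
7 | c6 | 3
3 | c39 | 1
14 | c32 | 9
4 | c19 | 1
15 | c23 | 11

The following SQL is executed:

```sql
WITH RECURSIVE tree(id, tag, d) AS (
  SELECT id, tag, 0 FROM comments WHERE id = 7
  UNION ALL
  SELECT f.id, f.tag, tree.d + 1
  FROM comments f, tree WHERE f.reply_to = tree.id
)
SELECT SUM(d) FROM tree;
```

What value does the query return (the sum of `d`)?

Base: id=7 (c6) at d 0.
Iteration 1: rows with reply_to in {7} -> c35 (id 8, d 1).
Iteration 2: rows with reply_to in {8} -> c1 (id 13, d 2).
Iteration 3: rows with reply_to in {13} -> c27 (id 16, d 3).
Iteration 4: no rows with reply_to in {16}; recursion stops.
SUM(d) = 0 + 1 + 2 + 3 = 6.

6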